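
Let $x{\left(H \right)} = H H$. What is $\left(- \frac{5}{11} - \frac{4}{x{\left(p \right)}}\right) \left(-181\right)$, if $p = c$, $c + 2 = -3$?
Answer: $\frac{30589}{275} \approx 111.23$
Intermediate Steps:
$c = -5$ ($c = -2 - 3 = -5$)
$p = -5$
$x{\left(H \right)} = H^{2}$
$\left(- \frac{5}{11} - \frac{4}{x{\left(p \right)}}\right) \left(-181\right) = \left(- \frac{5}{11} - \frac{4}{\left(-5\right)^{2}}\right) \left(-181\right) = \left(\left(-5\right) \frac{1}{11} - \frac{4}{25}\right) \left(-181\right) = \left(- \frac{5}{11} - \frac{4}{25}\right) \left(-181\right) = \left(- \frac{169}{275}\right) \left(-181\right) = \frac{30589}{275}$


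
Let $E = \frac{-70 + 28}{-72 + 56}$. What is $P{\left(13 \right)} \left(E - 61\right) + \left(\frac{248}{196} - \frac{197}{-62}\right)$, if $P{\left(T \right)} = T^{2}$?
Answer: $- \frac{119830049}{12152} \approx -9860.9$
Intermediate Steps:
$E = \frac{21}{8}$ ($E = - \frac{42}{-16} = \left(-42\right) \left(- \frac{1}{16}\right) = \frac{21}{8} \approx 2.625$)
$P{\left(13 \right)} \left(E - 61\right) + \left(\frac{248}{196} - \frac{197}{-62}\right) = 13^{2} \left(\frac{21}{8} - 61\right) + \left(\frac{248}{196} - \frac{197}{-62}\right) = 169 \left(\frac{21}{8} - 61\right) + \left(248 \cdot \frac{1}{196} - - \frac{197}{62}\right) = 169 \left(- \frac{467}{8}\right) + \left(\frac{62}{49} + \frac{197}{62}\right) = - \frac{78923}{8} + \frac{13497}{3038} = - \frac{119830049}{12152}$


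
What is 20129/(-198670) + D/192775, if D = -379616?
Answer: -15859735739/7659721850 ≈ -2.0705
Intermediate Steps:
20129/(-198670) + D/192775 = 20129/(-198670) - 379616/192775 = 20129*(-1/198670) - 379616*1/192775 = -20129/198670 - 379616/192775 = -15859735739/7659721850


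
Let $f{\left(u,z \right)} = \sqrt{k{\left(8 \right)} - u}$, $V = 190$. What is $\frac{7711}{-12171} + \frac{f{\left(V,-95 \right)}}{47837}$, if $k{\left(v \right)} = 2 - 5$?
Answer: $- \frac{7711}{12171} + \frac{i \sqrt{193}}{47837} \approx -0.63356 + 0.00029041 i$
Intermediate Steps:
$k{\left(v \right)} = -3$ ($k{\left(v \right)} = 2 - 5 = -3$)
$f{\left(u,z \right)} = \sqrt{-3 - u}$
$\frac{7711}{-12171} + \frac{f{\left(V,-95 \right)}}{47837} = \frac{7711}{-12171} + \frac{\sqrt{-3 - 190}}{47837} = 7711 \left(- \frac{1}{12171}\right) + \sqrt{-3 - 190} \cdot \frac{1}{47837} = - \frac{7711}{12171} + \sqrt{-193} \cdot \frac{1}{47837} = - \frac{7711}{12171} + i \sqrt{193} \cdot \frac{1}{47837} = - \frac{7711}{12171} + \frac{i \sqrt{193}}{47837}$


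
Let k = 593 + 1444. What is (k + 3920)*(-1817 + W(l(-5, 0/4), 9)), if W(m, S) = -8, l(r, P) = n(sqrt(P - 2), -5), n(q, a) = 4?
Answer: -10871525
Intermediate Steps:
l(r, P) = 4
k = 2037
(k + 3920)*(-1817 + W(l(-5, 0/4), 9)) = (2037 + 3920)*(-1817 - 8) = 5957*(-1825) = -10871525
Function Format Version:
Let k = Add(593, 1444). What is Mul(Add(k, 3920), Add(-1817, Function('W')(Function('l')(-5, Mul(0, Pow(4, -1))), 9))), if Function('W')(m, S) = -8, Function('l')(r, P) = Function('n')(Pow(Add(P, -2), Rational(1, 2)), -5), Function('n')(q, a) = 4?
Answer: -10871525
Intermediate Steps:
Function('l')(r, P) = 4
k = 2037
Mul(Add(k, 3920), Add(-1817, Function('W')(Function('l')(-5, Mul(0, Pow(4, -1))), 9))) = Mul(Add(2037, 3920), Add(-1817, -8)) = Mul(5957, -1825) = -10871525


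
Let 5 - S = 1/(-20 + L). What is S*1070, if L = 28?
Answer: 20865/4 ≈ 5216.3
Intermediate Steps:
S = 39/8 (S = 5 - 1/(-20 + 28) = 5 - 1/8 = 39/8 ≈ 4.8750)
S*1070 = (39/8)*1070 = 20865/4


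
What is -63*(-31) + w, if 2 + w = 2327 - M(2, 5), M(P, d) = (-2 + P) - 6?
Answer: 4284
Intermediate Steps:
M(P, d) = -8 + P
w = 2331 (w = -2 + (2327 - (-8 + 2)) = -2 + (2327 - 1*(-6)) = -2 + (2327 + 6) = -2 + 2333 = 2331)
-63*(-31) + w = -63*(-31) + 2331 = 1953 + 2331 = 4284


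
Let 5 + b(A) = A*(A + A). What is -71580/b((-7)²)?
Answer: -23860/1599 ≈ -14.922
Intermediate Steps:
b(A) = -5 + 2*A² (b(A) = -5 + A*(A + A) = -5 + A*(2*A) = -5 + 2*A²)
-71580/b((-7)²) = -71580/(-5 + 2*((-7)²)²) = -71580/(-5 + 2*49²) = -71580/(-5 + 2*2401) = -71580/(-5 + 4802) = -71580/4797 = -71580*1/4797 = -23860/1599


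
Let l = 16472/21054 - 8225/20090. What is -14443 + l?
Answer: -3009294655/208362 ≈ -14443.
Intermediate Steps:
l = 77711/208362 (l = 16472*(1/21054) - 8225*1/20090 = 284/363 - 235/574 = 77711/208362 ≈ 0.37296)
-14443 + l = -14443 + 77711/208362 = -3009294655/208362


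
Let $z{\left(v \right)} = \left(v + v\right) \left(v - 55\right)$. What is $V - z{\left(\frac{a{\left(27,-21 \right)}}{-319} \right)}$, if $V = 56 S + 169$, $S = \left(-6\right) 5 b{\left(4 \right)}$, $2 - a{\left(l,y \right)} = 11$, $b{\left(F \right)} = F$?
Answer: $- \frac{666320663}{101761} \approx -6547.9$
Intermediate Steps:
$a{\left(l,y \right)} = -9$ ($a{\left(l,y \right)} = 2 - 11 = -9$)
$S = -120$ ($S = \left(-6\right) 5 \cdot 4 = \left(-30\right) 4 = -120$)
$V = -6551$ ($V = 56 \left(-120\right) + 169 = -6720 + 169 = -6551$)
$z{\left(v \right)} = 2 v \left(-55 + v\right)$
$V - z{\left(\frac{a{\left(27,-21 \right)}}{-319} \right)} = -6551 - 2 \left(- \frac{9}{-319}\right) \left(-55 - \frac{9}{-319}\right) = -6551 - 2 \left(\left(-9\right) \left(- \frac{1}{319}\right)\right) \left(-55 - - \frac{9}{319}\right) = -6551 - 2 \cdot \frac{9}{319} \left(-55 + \frac{9}{319}\right) = -6551 - 2 \cdot \frac{9}{319} \left(- \frac{17536}{319}\right) = -6551 - - \frac{315648}{101761} = -6551 + \frac{315648}{101761} = - \frac{666320663}{101761}$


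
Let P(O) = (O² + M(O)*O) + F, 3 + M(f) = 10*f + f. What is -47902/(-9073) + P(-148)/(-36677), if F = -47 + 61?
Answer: -14699388/7738847 ≈ -1.8994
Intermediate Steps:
M(f) = -3 + 11*f (M(f) = -3 + (10*f + f) = -3 + 11*f)
F = 14
P(O) = 14 + O² + O*(-3 + 11*O) (P(O) = (O² + (-3 + 11*O)*O) + 14 = (O² + O*(-3 + 11*O)) + 14 = 14 + O² + O*(-3 + 11*O))
-47902/(-9073) + P(-148)/(-36677) = -47902/(-9073) + (14 - 3*(-148) + 12*(-148)²)/(-36677) = -47902*(-1/9073) + (14 + 444 + 12*21904)*(-1/36677) = 1114/211 + (14 + 444 + 262848)*(-1/36677) = 1114/211 + 263306*(-1/36677) = 1114/211 - 263306/36677 = -14699388/7738847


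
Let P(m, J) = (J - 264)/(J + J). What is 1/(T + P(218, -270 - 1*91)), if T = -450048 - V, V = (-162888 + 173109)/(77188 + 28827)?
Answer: -76542830/34447888676027 ≈ -2.2220e-6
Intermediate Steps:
V = 10221/106015 ≈ 0.096411
P(m, J) = (-264 + J)/(2*J) (P(m, J) = (-264 + J)/((2*J)) = (-264 + J)*(1/(2*J)) = (-264 + J)/(2*J))
T = -47711848941/106015 (T = -450048 - 1*10221/106015 = -450048 - 10221/106015 = -47711848941/106015 ≈ -4.5005e+5)
1/(T + P(218, -270 - 1*91)) = 1/(-47711848941/106015 + (-264 + (-270 - 1*91))/(2*(-270 - 1*91))) = 1/(-47711848941/106015 + (-264 + (-270 - 91))/(2*(-270 - 91))) = 1/(-47711848941/106015 + (½)*(-264 - 361)/(-361)) = 1/(-47711848941/106015 + (½)*(-1/361)*(-625)) = 1/(-47711848941/106015 + 625/722) = 1/(-34447888676027/76542830) = -76542830/34447888676027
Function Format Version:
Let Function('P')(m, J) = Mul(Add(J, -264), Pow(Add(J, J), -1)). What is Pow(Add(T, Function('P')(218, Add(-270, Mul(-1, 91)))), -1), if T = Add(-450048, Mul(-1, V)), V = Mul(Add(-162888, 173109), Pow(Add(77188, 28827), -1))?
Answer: Rational(-76542830, 34447888676027) ≈ -2.2220e-6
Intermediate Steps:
V = Rational(10221, 106015) (V = Mul(10221, Pow(106015, -1)) = Mul(10221, Rational(1, 106015)) = Rational(10221, 106015) ≈ 0.096411)
Function('P')(m, J) = Mul(Rational(1, 2), Pow(J, -1), Add(-264, J)) (Function('P')(m, J) = Mul(Add(-264, J), Pow(Mul(2, J), -1)) = Mul(Add(-264, J), Mul(Rational(1, 2), Pow(J, -1))) = Mul(Rational(1, 2), Pow(J, -1), Add(-264, J)))
T = Rational(-47711848941, 106015) (T = Add(-450048, Mul(-1, Rational(10221, 106015))) = Add(-450048, Rational(-10221, 106015)) = Rational(-47711848941, 106015) ≈ -4.5005e+5)
Pow(Add(T, Function('P')(218, Add(-270, Mul(-1, 91)))), -1) = Pow(Add(Rational(-47711848941, 106015), Mul(Rational(1, 2), Pow(Add(-270, Mul(-1, 91)), -1), Add(-264, Add(-270, Mul(-1, 91))))), -1) = Pow(Add(Rational(-47711848941, 106015), Mul(Rational(1, 2), Pow(Add(-270, -91), -1), Add(-264, Add(-270, -91)))), -1) = Pow(Add(Rational(-47711848941, 106015), Mul(Rational(1, 2), Pow(-361, -1), Add(-264, -361))), -1) = Pow(Add(Rational(-47711848941, 106015), Mul(Rational(1, 2), Rational(-1, 361), -625)), -1) = Pow(Add(Rational(-47711848941, 106015), Rational(625, 722)), -1) = Pow(Rational(-34447888676027, 76542830), -1) = Rational(-76542830, 34447888676027)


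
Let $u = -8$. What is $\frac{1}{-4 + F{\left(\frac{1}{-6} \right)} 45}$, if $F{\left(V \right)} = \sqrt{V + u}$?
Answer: $- \frac{8}{33107} - \frac{105 i \sqrt{6}}{33107} \approx -0.00024164 - 0.0077686 i$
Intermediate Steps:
$F{\left(V \right)} = \sqrt{-8 + V}$ ($F{\left(V \right)} = \sqrt{V - 8} = \sqrt{-8 + V}$)
$\frac{1}{-4 + F{\left(\frac{1}{-6} \right)} 45} = \frac{1}{-4 + \sqrt{-8 + \frac{1}{-6}} \cdot 45} = \frac{1}{-4 + \sqrt{-8 - \frac{1}{6}} \cdot 45} = \frac{1}{-4 + \sqrt{- \frac{49}{6}} \cdot 45} = \frac{1}{-4 + \frac{7 i \sqrt{6}}{6} \cdot 45} = \frac{1}{-4 + \frac{105 i \sqrt{6}}{2}}$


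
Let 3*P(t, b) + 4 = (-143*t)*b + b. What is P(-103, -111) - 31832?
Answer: -1730530/3 ≈ -5.7684e+5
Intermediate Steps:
P(t, b) = -4/3 + b/3 - 143*b*t/3 (P(t, b) = -4/3 + ((-143*t)*b + b)/3 = -4/3 + (-143*b*t + b)/3 = -4/3 + (b - 143*b*t)/3 = -4/3 + (b/3 - 143*b*t/3) = -4/3 + b/3 - 143*b*t/3)
P(-103, -111) - 31832 = (-4/3 + (⅓)*(-111) - 143/3*(-111)*(-103)) - 31832 = (-4/3 - 37 - 544973) - 31832 = -1635034/3 - 31832 = -1730530/3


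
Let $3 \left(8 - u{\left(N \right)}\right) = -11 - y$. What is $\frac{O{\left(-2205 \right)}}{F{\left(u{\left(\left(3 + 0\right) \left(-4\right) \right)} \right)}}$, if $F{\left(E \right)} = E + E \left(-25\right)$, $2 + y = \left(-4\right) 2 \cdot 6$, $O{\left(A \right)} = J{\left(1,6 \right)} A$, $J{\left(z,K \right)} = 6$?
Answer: $- \frac{441}{4} \approx -110.25$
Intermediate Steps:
$O{\left(A \right)} = 6 A$
$y = -50$ ($y = -2 + \left(-4\right) 2 \cdot 6 = -2 - 48 = -50$)
$u{\left(N \right)} = -5$ ($u{\left(N \right)} = 8 - \frac{-11 - -50}{3} = 8 - \frac{-11 + 50}{3} = 8 - 13 = -5$)
$F{\left(E \right)} = - 24 E$ ($F{\left(E \right)} = E - 25 E = - 24 E$)
$\frac{O{\left(-2205 \right)}}{F{\left(u{\left(\left(3 + 0\right) \left(-4\right) \right)} \right)}} = \frac{6 \left(-2205\right)}{\left(-24\right) \left(-5\right)} = - \frac{13230}{120} = \left(-13230\right) \frac{1}{120} = - \frac{441}{4}$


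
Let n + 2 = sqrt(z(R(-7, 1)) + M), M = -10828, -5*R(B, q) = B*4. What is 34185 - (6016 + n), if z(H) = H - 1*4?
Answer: 28171 - 2*I*sqrt(67665)/5 ≈ 28171.0 - 104.05*I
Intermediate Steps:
R(B, q) = -4*B/5 (R(B, q) = -B*4/5 = -4*B/5)
z(H) = -4 + H (z(H) = H - 4 = -4 + H)
n = -2 + 2*I*sqrt(67665)/5 (n = -2 + sqrt((-4 - 4/5*(-7)) - 10828) = -2 + sqrt((-4 + 28/5) - 10828) = -2 + sqrt(8/5 - 10828) = -2 + sqrt(-54132/5) = -2 + 2*I*sqrt(67665)/5 ≈ -2.0 + 104.05*I)
34185 - (6016 + n) = 34185 - (6016 + (-2 + 2*I*sqrt(67665)/5)) = 34185 - (6014 + 2*I*sqrt(67665)/5) = 34185 + (-6014 - 2*I*sqrt(67665)/5) = 28171 - 2*I*sqrt(67665)/5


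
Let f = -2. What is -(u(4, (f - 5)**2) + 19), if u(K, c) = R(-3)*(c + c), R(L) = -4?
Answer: 373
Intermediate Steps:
u(K, c) = -8*c (u(K, c) = -4*(c + c) = -8*c)
-(u(4, (f - 5)**2) + 19) = -(-8*(-2 - 5)**2 + 19) = -(-8*(-7)**2 + 19) = -(-8*49 + 19) = -(-392 + 19) = -1*(-373) = 373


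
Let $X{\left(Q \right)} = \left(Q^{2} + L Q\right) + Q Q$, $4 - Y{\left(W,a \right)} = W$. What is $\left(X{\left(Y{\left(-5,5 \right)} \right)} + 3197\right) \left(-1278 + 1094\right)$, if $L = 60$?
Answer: $-717416$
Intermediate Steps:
$Y{\left(W,a \right)} = 4 - W$
$X{\left(Q \right)} = 2 Q^{2} + 60 Q$ ($X{\left(Q \right)} = \left(Q^{2} + 60 Q\right) + Q Q = \left(Q^{2} + 60 Q\right) + Q^{2} = 2 Q^{2} + 60 Q$)
$\left(X{\left(Y{\left(-5,5 \right)} \right)} + 3197\right) \left(-1278 + 1094\right) = \left(2 \left(4 - -5\right) \left(30 + \left(4 - -5\right)\right) + 3197\right) \left(-1278 + 1094\right) = \left(2 \left(4 + 5\right) \left(30 + \left(4 + 5\right)\right) + 3197\right) \left(-184\right) = \left(2 \cdot 9 \left(30 + 9\right) + 3197\right) \left(-184\right) = \left(2 \cdot 9 \cdot 39 + 3197\right) \left(-184\right) = \left(702 + 3197\right) \left(-184\right) = 3899 \left(-184\right) = -717416$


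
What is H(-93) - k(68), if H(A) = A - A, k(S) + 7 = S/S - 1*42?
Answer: 48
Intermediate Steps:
k(S) = -48 (k(S) = -7 + (S/S - 1*42) = -7 + (1 - 42) = -7 - 41 = -48)
H(A) = 0
H(-93) - k(68) = 0 - 1*(-48) = 0 + 48 = 48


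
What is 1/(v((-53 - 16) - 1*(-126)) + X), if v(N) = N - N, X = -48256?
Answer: -1/48256 ≈ -2.0723e-5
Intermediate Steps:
v(N) = 0
1/(v((-53 - 16) - 1*(-126)) + X) = 1/(0 - 48256) = 1/(-48256) = -1/48256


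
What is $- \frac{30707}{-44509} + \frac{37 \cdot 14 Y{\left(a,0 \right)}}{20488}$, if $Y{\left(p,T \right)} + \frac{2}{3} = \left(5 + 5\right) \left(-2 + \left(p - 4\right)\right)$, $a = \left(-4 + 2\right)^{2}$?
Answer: $\frac{114481001}{683925294} \approx 0.16739$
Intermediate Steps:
$a = 4$ ($a = \left(-2\right)^{2} = 4$)
$Y{\left(p,T \right)} = - \frac{182}{3} + 10 p$ ($Y{\left(p,T \right)} = - \frac{2}{3} + \left(5 + 5\right) \left(-2 + \left(p - 4\right)\right) = - \frac{2}{3} + 10 \left(-2 + \left(-4 + p\right)\right) = - \frac{2}{3} + 10 \left(-6 + p\right) = - \frac{2}{3} + \left(-60 + 10 p\right) = - \frac{182}{3} + 10 p$)
$- \frac{30707}{-44509} + \frac{37 \cdot 14 Y{\left(a,0 \right)}}{20488} = - \frac{30707}{-44509} + \frac{37 \cdot 14 \left(- \frac{182}{3} + 10 \cdot 4\right)}{20488} = \left(-30707\right) \left(- \frac{1}{44509}\right) + 518 \left(- \frac{182}{3} + 40\right) \frac{1}{20488} = \frac{30707}{44509} + 518 \left(- \frac{62}{3}\right) \frac{1}{20488} = \frac{30707}{44509} - \frac{8029}{15366} = \frac{114481001}{683925294}$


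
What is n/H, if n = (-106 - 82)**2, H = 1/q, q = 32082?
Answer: 1133906208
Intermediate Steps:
H = 1/32082 ≈ 3.1170e-5
n = 35344 (n = (-188)**2 = 35344)
n/H = 35344/(1/32082) = 35344*32082 = 1133906208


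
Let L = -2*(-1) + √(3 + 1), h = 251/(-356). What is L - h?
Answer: 1675/356 ≈ 4.7051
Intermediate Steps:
h = -251/356 (h = 251*(-1/356) = -251/356 ≈ -0.70506)
L = 4 (L = 2 + √4 = 2 + 2 = 4)
L - h = 4 - 1*(-251/356) = 4 + 251/356 = 1675/356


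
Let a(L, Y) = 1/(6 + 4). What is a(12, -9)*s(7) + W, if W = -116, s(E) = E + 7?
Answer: -573/5 ≈ -114.60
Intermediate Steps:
s(E) = 7 + E
a(L, Y) = ⅒ (a(L, Y) = 1/10 = ⅒)
a(12, -9)*s(7) + W = (7 + 7)/10 - 116 = (⅒)*14 - 116 = 7/5 - 116 = -573/5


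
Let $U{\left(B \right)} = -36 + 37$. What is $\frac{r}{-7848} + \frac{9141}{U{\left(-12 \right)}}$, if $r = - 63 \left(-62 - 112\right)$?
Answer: $\frac{3984867}{436} \approx 9139.6$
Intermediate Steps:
$U{\left(B \right)} = 1$
$r = 10962$ ($r = \left(-63\right) \left(-174\right) = 10962$)
$\frac{r}{-7848} + \frac{9141}{U{\left(-12 \right)}} = \frac{10962}{-7848} + \frac{9141}{1} = 10962 \left(- \frac{1}{7848}\right) + 9141 \cdot 1 = - \frac{609}{436} + 9141 = \frac{3984867}{436}$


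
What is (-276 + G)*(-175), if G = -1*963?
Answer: 216825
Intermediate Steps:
G = -963
(-276 + G)*(-175) = (-276 - 963)*(-175) = -1239*(-175) = 216825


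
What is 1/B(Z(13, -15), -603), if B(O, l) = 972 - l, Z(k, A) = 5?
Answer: 1/1575 ≈ 0.00063492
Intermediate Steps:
1/B(Z(13, -15), -603) = 1/(972 - 1*(-603)) = 1/(972 + 603) = 1/1575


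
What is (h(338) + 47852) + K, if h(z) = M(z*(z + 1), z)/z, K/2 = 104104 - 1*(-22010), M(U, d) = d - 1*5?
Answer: 101427373/338 ≈ 3.0008e+5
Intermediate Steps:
M(U, d) = -5 + d (M(U, d) = d - 5 = -5 + d)
K = 252228 (K = 2*(104104 - 1*(-22010)) = 2*(104104 + 22010) = 2*126114 = 252228)
h(z) = (-5 + z)/z
(h(338) + 47852) + K = ((-5 + 338)/338 + 47852) + 252228 = ((1/338)*333 + 47852) + 252228 = (333/338 + 47852) + 252228 = 16174309/338 + 252228 = 101427373/338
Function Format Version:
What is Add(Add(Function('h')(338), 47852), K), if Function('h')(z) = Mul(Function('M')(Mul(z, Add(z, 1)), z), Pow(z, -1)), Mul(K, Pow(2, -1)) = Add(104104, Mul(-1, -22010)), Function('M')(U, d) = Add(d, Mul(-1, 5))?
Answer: Rational(101427373, 338) ≈ 3.0008e+5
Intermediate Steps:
Function('M')(U, d) = Add(-5, d) (Function('M')(U, d) = Add(d, -5) = Add(-5, d))
K = 252228 (K = Mul(2, Add(104104, Mul(-1, -22010))) = Mul(2, Add(104104, 22010)) = Mul(2, 126114) = 252228)
Function('h')(z) = Mul(Pow(z, -1), Add(-5, z)) (Function('h')(z) = Mul(Add(-5, z), Pow(z, -1)) = Mul(Pow(z, -1), Add(-5, z)))
Add(Add(Function('h')(338), 47852), K) = Add(Add(Mul(Pow(338, -1), Add(-5, 338)), 47852), 252228) = Add(Add(Mul(Rational(1, 338), 333), 47852), 252228) = Add(Add(Rational(333, 338), 47852), 252228) = Add(Rational(16174309, 338), 252228) = Rational(101427373, 338)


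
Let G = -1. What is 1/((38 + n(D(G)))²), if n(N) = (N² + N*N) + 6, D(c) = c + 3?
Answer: 1/2704 ≈ 0.00036982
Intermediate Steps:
D(c) = 3 + c
n(N) = 6 + 2*N² (n(N) = (N² + N²) + 6 = 2*N² + 6 = 6 + 2*N²)
1/((38 + n(D(G)))²) = 1/((38 + (6 + 2*(3 - 1)²))²) = 1/((38 + (6 + 2*2²))²) = 1/((38 + (6 + 2*4))²) = 1/((38 + (6 + 8))²) = 1/((38 + 14)²) = 1/(52²) = 1/2704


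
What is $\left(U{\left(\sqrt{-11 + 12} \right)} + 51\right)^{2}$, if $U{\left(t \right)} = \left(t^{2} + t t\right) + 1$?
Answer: $2916$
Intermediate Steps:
$U{\left(t \right)} = 1 + 2 t^{2}$ ($U{\left(t \right)} = \left(t^{2} + t^{2}\right) + 1 = 2 t^{2} + 1 = 1 + 2 t^{2}$)
$\left(U{\left(\sqrt{-11 + 12} \right)} + 51\right)^{2} = \left(\left(1 + 2 \left(\sqrt{-11 + 12}\right)^{2}\right) + 51\right)^{2} = \left(\left(1 + 2 \left(\sqrt{1}\right)^{2}\right) + 51\right)^{2} = \left(\left(1 + 2 \cdot 1^{2}\right) + 51\right)^{2} = \left(\left(1 + 2 \cdot 1\right) + 51\right)^{2} = \left(\left(1 + 2\right) + 51\right)^{2} = \left(3 + 51\right)^{2} = 54^{2} = 2916$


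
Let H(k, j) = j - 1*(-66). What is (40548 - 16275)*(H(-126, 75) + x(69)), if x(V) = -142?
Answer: -24273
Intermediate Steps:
H(k, j) = 66 + j (H(k, j) = j + 66 = 66 + j)
(40548 - 16275)*(H(-126, 75) + x(69)) = (40548 - 16275)*((66 + 75) - 142) = 24273*(141 - 142) = 24273*(-1) = -24273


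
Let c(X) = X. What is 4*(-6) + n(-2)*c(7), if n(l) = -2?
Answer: -38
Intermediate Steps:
4*(-6) + n(-2)*c(7) = 4*(-6) - 2*7 = -24 - 14 = -38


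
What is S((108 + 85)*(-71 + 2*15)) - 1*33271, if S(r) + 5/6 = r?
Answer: -247109/6 ≈ -41185.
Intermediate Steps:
S(r) = -⅚ + r
S((108 + 85)*(-71 + 2*15)) - 1*33271 = (-⅚ + (108 + 85)*(-71 + 2*15)) - 1*33271 = (-⅚ + 193*(-71 + 30)) - 33271 = (-⅚ + 193*(-41)) - 33271 = (-⅚ - 7913) - 33271 = -47483/6 - 33271 = -247109/6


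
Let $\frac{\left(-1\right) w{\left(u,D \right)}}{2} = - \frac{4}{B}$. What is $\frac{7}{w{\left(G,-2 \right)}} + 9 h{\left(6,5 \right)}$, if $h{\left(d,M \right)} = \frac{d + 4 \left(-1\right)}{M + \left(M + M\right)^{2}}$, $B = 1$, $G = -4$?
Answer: $\frac{293}{280} \approx 1.0464$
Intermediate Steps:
$w{\left(u,D \right)} = 8$ ($w{\left(u,D \right)} = - 2 \left(- \frac{4}{1}\right) = - 2 \left(\left(-4\right) 1\right) = \left(-2\right) \left(-4\right) = 8$)
$h{\left(d,M \right)} = \frac{-4 + d}{M + 4 M^{2}}$ ($h{\left(d,M \right)} = \frac{d - 4}{M + \left(2 M\right)^{2}} = \frac{-4 + d}{M + 4 M^{2}}$)
$\frac{7}{w{\left(G,-2 \right)}} + 9 h{\left(6,5 \right)} = \frac{7}{8} + 9 \frac{-4 + 6}{5 \left(1 + 4 \cdot 5\right)} = 7 \cdot \frac{1}{8} + 9 \cdot \frac{1}{5} \frac{1}{1 + 20} \cdot 2 = \frac{7}{8} + 9 \cdot \frac{1}{5} \cdot \frac{1}{21} \cdot 2 = \frac{7}{8} + 9 \cdot \frac{2}{105} = \frac{7}{8} + \frac{6}{35} = \frac{293}{280}$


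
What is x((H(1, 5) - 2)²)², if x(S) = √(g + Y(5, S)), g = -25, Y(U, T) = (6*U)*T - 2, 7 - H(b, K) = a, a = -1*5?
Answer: 2973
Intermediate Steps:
a = -5
H(b, K) = 12 (H(b, K) = 7 - 1*(-5) = 7 + 5 = 12)
Y(U, T) = -2 + 6*T*U (Y(U, T) = 6*T*U - 2 = -2 + 6*T*U)
x(S) = √(-27 + 30*S) (x(S) = √(-25 + (-2 + 6*S*5)) = √(-25 + (-2 + 30*S)) = √(-27 + 30*S))
x((H(1, 5) - 2)²)² = (√(-27 + 30*(12 - 2)²))² = (√(-27 + 30*10²))² = (√(-27 + 30*100))² = (√(-27 + 3000))² = (√2973)² = 2973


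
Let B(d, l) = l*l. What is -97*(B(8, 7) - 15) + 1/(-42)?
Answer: -138517/42 ≈ -3298.0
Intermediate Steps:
B(d, l) = l**2
-97*(B(8, 7) - 15) + 1/(-42) = -97*(7**2 - 15) + 1/(-42) = -97*(49 - 15) - 1/42 = -97*34 - 1/42 = -3298 - 1/42 = -138517/42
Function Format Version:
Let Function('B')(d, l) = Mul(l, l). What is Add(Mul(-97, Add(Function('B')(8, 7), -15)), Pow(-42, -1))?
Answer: Rational(-138517, 42) ≈ -3298.0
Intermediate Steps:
Function('B')(d, l) = Pow(l, 2)
Add(Mul(-97, Add(Function('B')(8, 7), -15)), Pow(-42, -1)) = Add(Mul(-97, Add(Pow(7, 2), -15)), Pow(-42, -1)) = Add(Mul(-97, Add(49, -15)), Rational(-1, 42)) = Add(Mul(-97, 34), Rational(-1, 42)) = Add(-3298, Rational(-1, 42)) = Rational(-138517, 42)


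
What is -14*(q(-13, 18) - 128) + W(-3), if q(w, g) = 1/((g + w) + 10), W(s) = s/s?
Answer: 26881/15 ≈ 1792.1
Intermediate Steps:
W(s) = 1
q(w, g) = 1/(10 + g + w)
-14*(q(-13, 18) - 128) + W(-3) = -14*(1/(10 + 18 - 13) - 128) + 1 = -14*(1/15 - 128) + 1 = -14*(-1919/15) + 1 = 26866/15 + 1 = 26881/15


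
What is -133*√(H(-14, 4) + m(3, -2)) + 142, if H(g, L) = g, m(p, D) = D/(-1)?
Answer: 142 - 266*I*√3 ≈ 142.0 - 460.73*I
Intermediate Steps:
m(p, D) = -D (m(p, D) = D*(-1) = -D)
-133*√(H(-14, 4) + m(3, -2)) + 142 = -133*√(-14 - 1*(-2)) + 142 = -133*√(-14 + 2) + 142 = -266*I*√3 + 142 = 142 - 266*I*√3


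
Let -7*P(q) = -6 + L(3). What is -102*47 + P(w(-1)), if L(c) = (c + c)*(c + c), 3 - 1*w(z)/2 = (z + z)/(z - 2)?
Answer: -33588/7 ≈ -4798.3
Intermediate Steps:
w(z) = 6 - 4*z/(-2 + z) (w(z) = 6 - 2*(z + z)/(z - 2) = 6 - 2*2*z/(-2 + z) = 6 - 4*z/(-2 + z))
L(c) = 4*c² (L(c) = (2*c)*(2*c) = 4*c²)
P(q) = -30/7 (P(q) = -(-6 + 4*3²)/7 = -(-6 + 4*9)/7 = -(-6 + 36)/7 = -⅐*30 = -30/7)
-102*47 + P(w(-1)) = -102*47 - 30/7 = -4794 - 30/7 = -33588/7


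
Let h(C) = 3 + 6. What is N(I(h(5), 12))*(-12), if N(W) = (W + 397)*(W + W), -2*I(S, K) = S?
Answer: 42390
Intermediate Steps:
h(C) = 9
I(S, K) = -S/2
N(W) = 2*W*(397 + W) (N(W) = (397 + W)*(2*W) = 2*W*(397 + W))
N(I(h(5), 12))*(-12) = (2*(-½*9)*(397 - ½*9))*(-12) = (2*(-9/2)*(397 - 9/2))*(-12) = (2*(-9/2)*(785/2))*(-12) = -7065/2*(-12) = 42390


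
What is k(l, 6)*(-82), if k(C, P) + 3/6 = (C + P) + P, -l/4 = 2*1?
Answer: -287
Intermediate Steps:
l = -8 ≈ -8.0000
k(C, P) = -½ + C + 2*P (k(C, P) = -½ + ((C + P) + P) = -½ + (C + 2*P) = -½ + C + 2*P)
k(l, 6)*(-82) = (-½ - 8 + 2*6)*(-82) = (-½ - 8 + 12)*(-82) = (7/2)*(-82) = -287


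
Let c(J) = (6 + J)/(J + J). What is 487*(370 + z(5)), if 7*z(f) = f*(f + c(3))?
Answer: 2554315/14 ≈ 1.8245e+5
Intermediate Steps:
c(J) = (6 + J)/(2*J) (c(J) = (6 + J)/((2*J)) = (6 + J)*(1/(2*J)) = (6 + J)/(2*J))
z(f) = f*(3/2 + f)/7 (z(f) = (f*(f + (½)*(6 + 3)/3))/7 = (f*(f + (½)*(⅓)*9))/7 = (f*(f + 3/2))/7 = (f*(3/2 + f))/7 = f*(3/2 + f)/7)
487*(370 + z(5)) = 487*(370 + (1/14)*5*(3 + 2*5)) = 487*(370 + (1/14)*5*(3 + 10)) = 487*(370 + (1/14)*5*13) = 487*(370 + 65/14) = 487*(5245/14) = 2554315/14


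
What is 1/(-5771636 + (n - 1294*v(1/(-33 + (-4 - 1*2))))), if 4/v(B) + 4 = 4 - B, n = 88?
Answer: -1/5973412 ≈ -1.6741e-7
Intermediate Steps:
v(B) = -4/B (v(B) = 4/(-4 + (4 - B)) = 4/((-B)) = 4*(-1/B) = -4/B)
1/(-5771636 + (n - 1294*v(1/(-33 + (-4 - 1*2))))) = 1/(-5771636 + (88 - (-5176)/(1/(-33 + (-4 - 1*2))))) = 1/(-5771636 + (88 - (-5176)/(1/(-33 + (-4 - 2))))) = 1/(-5771636 + (88 - (-5176)/(1/(-33 - 6)))) = 1/(-5771636 + (88 - (-5176)/(1/(-39)))) = 1/(-5771636 + (88 - (-5176)/(-1/39))) = 1/(-5771636 + (88 - (-5176)*(-39))) = 1/(-5771636 + (88 - 1294*156)) = 1/(-5771636 + (88 - 201864)) = 1/(-5771636 - 201776) = 1/(-5973412) = -1/5973412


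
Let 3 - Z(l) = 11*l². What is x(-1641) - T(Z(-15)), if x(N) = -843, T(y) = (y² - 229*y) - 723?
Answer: -6676992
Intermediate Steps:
Z(l) = 3 - 11*l²
T(y) = -723 + y² - 229*y
x(-1641) - T(Z(-15)) = -843 - (-723 + (3 - 11*(-15)²)² - 229*(3 - 11*(-15)²)) = -843 - (-723 + (3 - 11*225)² - 229*(3 - 11*225)) = -843 - (-723 + (3 - 2475)² - 229*(3 - 2475)) = -843 - (-723 + (-2472)² - 229*(-2472)) = -843 - (-723 + 6110784 + 566088) = -843 - 1*6676149 = -843 - 6676149 = -6676992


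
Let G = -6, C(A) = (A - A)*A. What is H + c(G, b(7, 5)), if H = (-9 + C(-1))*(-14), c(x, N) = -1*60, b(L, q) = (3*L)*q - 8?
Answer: 66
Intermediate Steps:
b(L, q) = -8 + 3*L*q (b(L, q) = 3*L*q - 8 = -8 + 3*L*q)
C(A) = 0 (C(A) = 0*A = 0)
c(x, N) = -60
H = 126 (H = (-9 + 0)*(-14) = -9*(-14) = 126)
H + c(G, b(7, 5)) = 126 - 60 = 66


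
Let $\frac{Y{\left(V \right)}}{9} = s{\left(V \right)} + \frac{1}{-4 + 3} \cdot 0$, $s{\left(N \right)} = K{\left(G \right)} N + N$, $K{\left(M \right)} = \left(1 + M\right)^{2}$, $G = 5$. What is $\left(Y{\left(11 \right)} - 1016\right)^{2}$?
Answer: $7006609$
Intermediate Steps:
$s{\left(N \right)} = 37 N$ ($s{\left(N \right)} = \left(1 + 5\right)^{2} N + N = 6^{2} N + N = 36 N + N = 37 N$)
$Y{\left(V \right)} = 333 V$ ($Y{\left(V \right)} = 9 \left(37 V + \frac{1}{-4 + 3} \cdot 0\right) = 9 \left(37 V + \frac{1}{-1} \cdot 0\right) = 9 \left(37 V - 0\right) = 9 \left(37 V + 0\right) = 9 \cdot 37 V = 333 V$)
$\left(Y{\left(11 \right)} - 1016\right)^{2} = \left(333 \cdot 11 - 1016\right)^{2} = \left(3663 - 1016\right)^{2} = 2647^{2} = 7006609$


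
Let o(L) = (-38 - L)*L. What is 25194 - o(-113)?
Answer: 33669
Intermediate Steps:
o(L) = L*(-38 - L)
25194 - o(-113) = 25194 - (-1)*(-113)*(38 - 113) = 25194 - (-1)*(-113)*(-75) = 25194 - 1*(-8475) = 25194 + 8475 = 33669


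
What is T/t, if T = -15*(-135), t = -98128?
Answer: -2025/98128 ≈ -0.020636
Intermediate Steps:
T = 2025
T/t = 2025/(-98128) = 2025*(-1/98128) = -2025/98128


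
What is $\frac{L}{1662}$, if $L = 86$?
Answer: $\frac{43}{831} \approx 0.051745$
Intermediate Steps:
$\frac{L}{1662} = \frac{86}{1662} = 86 \cdot \frac{1}{1662} = \frac{43}{831}$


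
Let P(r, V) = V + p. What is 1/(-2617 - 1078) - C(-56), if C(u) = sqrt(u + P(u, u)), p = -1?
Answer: -1/3695 - I*sqrt(113) ≈ -0.00027064 - 10.63*I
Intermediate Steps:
P(r, V) = -1 + V (P(r, V) = V - 1 = -1 + V)
C(u) = sqrt(-1 + 2*u) (C(u) = sqrt(u + (-1 + u)) = sqrt(-1 + 2*u))
1/(-2617 - 1078) - C(-56) = 1/(-2617 - 1078) - sqrt(-1 + 2*(-56)) = 1/(-3695) - sqrt(-1 - 112) = -1/3695 - sqrt(-113) = -1/3695 - I*sqrt(113)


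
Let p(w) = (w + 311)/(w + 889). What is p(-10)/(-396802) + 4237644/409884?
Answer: 17595753711427/1701940634058 ≈ 10.339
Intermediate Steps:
p(w) = (311 + w)/(889 + w)
p(-10)/(-396802) + 4237644/409884 = ((311 - 10)/(889 - 10))/(-396802) + 4237644/409884 = (301/879)*(-1/396802) + 4237644*(1/409884) = ((1/879)*301)*(-1/396802) + 353137/34157 = (301/879)*(-1/396802) + 353137/34157 = -43/49826994 + 353137/34157 = 17595753711427/1701940634058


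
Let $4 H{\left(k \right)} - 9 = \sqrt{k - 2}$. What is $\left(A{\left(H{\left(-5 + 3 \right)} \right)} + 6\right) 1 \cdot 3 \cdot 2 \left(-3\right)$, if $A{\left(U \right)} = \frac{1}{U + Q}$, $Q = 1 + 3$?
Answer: $- \frac{69732}{629} + \frac{144 i}{629} \approx -110.86 + 0.22893 i$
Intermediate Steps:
$H{\left(k \right)} = \frac{9}{4} + \frac{\sqrt{-2 + k}}{4}$ ($H{\left(k \right)} = \frac{9}{4} + \frac{\sqrt{k - 2}}{4} = \frac{9}{4} + \frac{\sqrt{-2 + k}}{4}$)
$Q = 4$
$A{\left(U \right)} = \frac{1}{4 + U}$ ($A{\left(U \right)} = \frac{1}{U + 4} = \frac{1}{4 + U}$)
$\left(A{\left(H{\left(-5 + 3 \right)} \right)} + 6\right) 1 \cdot 3 \cdot 2 \left(-3\right) = \left(\frac{1}{4 + \left(\frac{9}{4} + \frac{\sqrt{-2 + \left(-5 + 3\right)}}{4}\right)} + 6\right) 1 \cdot 3 \cdot 2 \left(-3\right) = \left(\frac{1}{4 + \left(\frac{9}{4} + \frac{\sqrt{-2 - 2}}{4}\right)} + 6\right) 1 \cdot 6 \left(-3\right) = \left(\frac{1}{4 + \left(\frac{9}{4} + \frac{\sqrt{-4}}{4}\right)} + 6\right) 1 \left(-18\right) = \left(\frac{1}{4 + \left(\frac{9}{4} + \frac{2 i}{4}\right)} + 6\right) 1 \left(-18\right) = \left(\frac{1}{4 + \left(\frac{9}{4} + \frac{i}{2}\right)} + 6\right) 1 \left(-18\right) = \left(\frac{1}{\frac{25}{4} + \frac{i}{2}} + 6\right) 1 \left(-18\right) = \left(\frac{16 \left(\frac{25}{4} - \frac{i}{2}\right)}{629} + 6\right) 1 \left(-18\right) = \left(6 + \frac{16 \left(\frac{25}{4} - \frac{i}{2}\right)}{629}\right) 1 \left(-18\right) = \left(6 + \frac{16 \left(\frac{25}{4} - \frac{i}{2}\right)}{629}\right) \left(-18\right) = -108 - \frac{288 \left(\frac{25}{4} - \frac{i}{2}\right)}{629}$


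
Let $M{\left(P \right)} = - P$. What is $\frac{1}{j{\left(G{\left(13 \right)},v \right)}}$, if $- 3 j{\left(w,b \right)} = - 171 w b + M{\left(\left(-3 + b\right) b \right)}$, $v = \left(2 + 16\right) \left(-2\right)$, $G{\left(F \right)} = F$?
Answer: $- \frac{1}{26208} \approx -3.8156 \cdot 10^{-5}$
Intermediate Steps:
$v = -36$ ($v = 18 \left(-2\right) = -36$)
$j{\left(w,b \right)} = 57 b w + \frac{b \left(-3 + b\right)}{3}$ ($j{\left(w,b \right)} = - \frac{- 171 w b - \left(-3 + b\right) b}{3} = - \frac{- 171 b w - b \left(-3 + b\right)}{3} = - \frac{- b \left(-3 + b\right) - 171 b w}{3} = 57 b w + \frac{b \left(-3 + b\right)}{3}$)
$\frac{1}{j{\left(G{\left(13 \right)},v \right)}} = \frac{1}{\frac{1}{3} \left(-36\right) \left(-3 - 36 + 171 \cdot 13\right)} = \frac{1}{\frac{1}{3} \left(-36\right) \left(-3 - 36 + 2223\right)} = \frac{1}{\frac{1}{3} \left(-36\right) 2184} = \frac{1}{-26208} = - \frac{1}{26208}$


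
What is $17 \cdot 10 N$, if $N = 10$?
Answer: $1700$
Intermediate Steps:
$17 \cdot 10 N = 17 \cdot 10 \cdot 10 = 170 \cdot 10 = 1700$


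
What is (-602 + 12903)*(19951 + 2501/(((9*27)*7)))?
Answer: 417485508752/1701 ≈ 2.4544e+8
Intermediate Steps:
(-602 + 12903)*(19951 + 2501/(((9*27)*7))) = 12301*(19951 + 2501/((243*7))) = 12301*(19951 + 2501/1701) = 12301*(33939152/1701) = 417485508752/1701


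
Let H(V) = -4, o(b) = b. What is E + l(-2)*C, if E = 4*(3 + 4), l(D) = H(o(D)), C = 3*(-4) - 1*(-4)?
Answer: 60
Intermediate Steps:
C = -8 (C = -12 + 4 = -8)
l(D) = -4
E = 28 (E = 4*7 = 28)
E + l(-2)*C = 28 - 4*(-8) = 28 + 32 = 60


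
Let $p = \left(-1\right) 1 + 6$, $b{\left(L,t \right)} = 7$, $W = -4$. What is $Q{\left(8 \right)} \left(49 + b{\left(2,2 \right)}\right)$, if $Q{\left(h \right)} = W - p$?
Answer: $-504$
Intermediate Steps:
$p = 5$ ($p = -1 + 6 = 5$)
$Q{\left(h \right)} = -9$ ($Q{\left(h \right)} = -4 - 5 = -9$)
$Q{\left(8 \right)} \left(49 + b{\left(2,2 \right)}\right) = - 9 \left(49 + 7\right) = \left(-9\right) 56 = -504$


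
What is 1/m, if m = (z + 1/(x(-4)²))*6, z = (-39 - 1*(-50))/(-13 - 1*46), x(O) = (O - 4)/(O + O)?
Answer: 59/288 ≈ 0.20486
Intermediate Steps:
x(O) = (-4 + O)/(2*O) (x(O) = (-4 + O)/((2*O)) = (-4 + O)*(1/(2*O)) = (-4 + O)/(2*O))
z = -11/59 (z = (-39 + 50)/(-13 - 46) = 11/(-59) = 11*(-1/59) = -11/59 ≈ -0.18644)
m = 288/59 (m = (-11/59 + 1/(((½)*(-4 - 4)/(-4))²))*6 = (-11/59 + 1/(((½)*(-¼)*(-8))²))*6 = (-11/59 + 1/(1²))*6 = (-11/59 + 1/1)*6 = (-11/59 + 1)*6 = (48/59)*6 = 288/59 ≈ 4.8814)
1/m = 1/(288/59) = 59/288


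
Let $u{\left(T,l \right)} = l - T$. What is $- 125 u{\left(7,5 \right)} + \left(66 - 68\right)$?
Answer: $248$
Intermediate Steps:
$- 125 u{\left(7,5 \right)} + \left(66 - 68\right) = - 125 \left(5 - 7\right) + \left(66 - 68\right) = \left(-125\right) \left(-2\right) - 2 = 250 - 2 = 248$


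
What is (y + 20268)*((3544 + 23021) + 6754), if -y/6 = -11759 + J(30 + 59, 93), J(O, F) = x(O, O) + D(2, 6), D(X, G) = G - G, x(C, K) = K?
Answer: 3008305872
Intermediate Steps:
D(X, G) = 0
J(O, F) = O (J(O, F) = O + 0 = O)
y = 70020 (y = -6*(-11759 + (30 + 59)) = -6*(-11759 + 89) = -6*(-11670) = 70020)
(y + 20268)*((3544 + 23021) + 6754) = (70020 + 20268)*((3544 + 23021) + 6754) = 90288*(26565 + 6754) = 90288*33319 = 3008305872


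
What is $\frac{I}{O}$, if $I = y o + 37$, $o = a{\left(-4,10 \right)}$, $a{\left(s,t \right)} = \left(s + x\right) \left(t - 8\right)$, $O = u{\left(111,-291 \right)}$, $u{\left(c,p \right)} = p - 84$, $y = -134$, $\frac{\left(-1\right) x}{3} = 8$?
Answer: $- \frac{7541}{375} \approx -20.109$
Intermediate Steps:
$x = -24$ ($x = \left(-3\right) 8 = -24$)
$u{\left(c,p \right)} = -84 + p$ ($u{\left(c,p \right)} = p - 84 = -84 + p$)
$O = -375$ ($O = -84 - 291 = -375$)
$a{\left(s,t \right)} = \left(-24 + s\right) \left(-8 + t\right)$ ($a{\left(s,t \right)} = \left(s - 24\right) \left(t - 8\right) = \left(-24 + s\right) \left(-8 + t\right)$)
$o = -56$ ($o = 192 - 240 - -32 - 40 = 192 - 240 + 32 - 40 = -56$)
$I = 7541$ ($I = \left(-134\right) \left(-56\right) + 37 = 7504 + 37 = 7541$)
$\frac{I}{O} = \frac{7541}{-375} = 7541 \left(- \frac{1}{375}\right) = - \frac{7541}{375}$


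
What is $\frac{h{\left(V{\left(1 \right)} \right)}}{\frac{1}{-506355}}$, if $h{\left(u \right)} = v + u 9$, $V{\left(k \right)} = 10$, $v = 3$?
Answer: $-47091015$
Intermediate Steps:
$h{\left(u \right)} = 3 + 9 u$ ($h{\left(u \right)} = 3 + u 9 = 3 + 9 u$)
$\frac{h{\left(V{\left(1 \right)} \right)}}{\frac{1}{-506355}} = \frac{3 + 9 \cdot 10}{\frac{1}{-506355}} = \frac{3 + 90}{- \frac{1}{506355}} = 93 \left(-506355\right) = -47091015$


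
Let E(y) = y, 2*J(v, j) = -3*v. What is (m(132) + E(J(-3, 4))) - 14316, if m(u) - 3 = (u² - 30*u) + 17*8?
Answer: -1417/2 ≈ -708.50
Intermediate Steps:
J(v, j) = -3*v/2 (J(v, j) = (-3*v)/2 = -3*v/2)
m(u) = 139 + u² - 30*u (m(u) = 3 + ((u² - 30*u) + 17*8) = 3 + ((u² - 30*u) + 136) = 3 + (136 + u² - 30*u) = 139 + u² - 30*u)
(m(132) + E(J(-3, 4))) - 14316 = ((139 + 132² - 30*132) - 3/2*(-3)) - 14316 = ((139 + 17424 - 3960) + 9/2) - 14316 = (13603 + 9/2) - 14316 = 27215/2 - 14316 = -1417/2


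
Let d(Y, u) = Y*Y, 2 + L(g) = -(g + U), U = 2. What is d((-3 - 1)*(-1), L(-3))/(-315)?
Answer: -16/315 ≈ -0.050794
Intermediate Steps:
L(g) = -4 - g (L(g) = -2 - (g + 2) = -2 - (2 + g) = -2 + (-2 - g) = -4 - g)
d(Y, u) = Y**2
d((-3 - 1)*(-1), L(-3))/(-315) = ((-3 - 1)*(-1))**2/(-315) = (-4*(-1))**2*(-1/315) = 4**2*(-1/315) = 16*(-1/315) = -16/315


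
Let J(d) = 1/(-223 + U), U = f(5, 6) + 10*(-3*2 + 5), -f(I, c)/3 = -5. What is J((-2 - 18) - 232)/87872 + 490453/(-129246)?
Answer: -4697582440367/1237924391808 ≈ -3.7947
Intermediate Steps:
f(I, c) = 15 (f(I, c) = -3*(-5) = 15)
U = 5 (U = 15 + 10*(-3*2 + 5) = 15 + 10*(-6 + 5) = 15 + 10*(-1) = 15 - 10 = 5)
J(d) = -1/218 (J(d) = 1/(-223 + 5) = 1/(-218) = -1/218)
J((-2 - 18) - 232)/87872 + 490453/(-129246) = -1/218/87872 + 490453/(-129246) = -1/218*1/87872 + 490453*(-1/129246) = -1/19156096 - 490453/129246 = -4697582440367/1237924391808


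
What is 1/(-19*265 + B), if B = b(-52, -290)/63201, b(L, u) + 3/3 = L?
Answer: -63201/318217088 ≈ -0.00019861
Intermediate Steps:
b(L, u) = -1 + L
B = -53/63201 (B = (-1 - 52)/63201 = -53*1/63201 = -53/63201 ≈ -0.00083859)
1/(-19*265 + B) = 1/(-19*265 - 53/63201) = 1/(-5035 - 53/63201) = 1/(-318217088/63201) = -63201/318217088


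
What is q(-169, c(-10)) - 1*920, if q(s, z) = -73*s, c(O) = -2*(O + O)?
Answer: 11417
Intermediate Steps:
c(O) = -4*O
q(-169, c(-10)) - 1*920 = -73*(-169) - 1*920 = 12337 - 920 = 11417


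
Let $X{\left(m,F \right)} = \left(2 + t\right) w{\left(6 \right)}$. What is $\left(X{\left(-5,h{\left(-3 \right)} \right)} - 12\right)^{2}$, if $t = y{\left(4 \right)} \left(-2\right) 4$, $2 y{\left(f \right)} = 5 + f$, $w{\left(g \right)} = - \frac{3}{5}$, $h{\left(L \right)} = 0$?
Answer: $\frac{1764}{25} \approx 70.56$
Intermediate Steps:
$w{\left(g \right)} = - \frac{3}{5}$ ($w{\left(g \right)} = \left(-3\right) \frac{1}{5} = - \frac{3}{5}$)
$y{\left(f \right)} = \frac{5}{2} + \frac{f}{2}$ ($y{\left(f \right)} = \frac{5 + f}{2} = \frac{5}{2} + \frac{f}{2}$)
$t = -36$ ($t = \left(\frac{5}{2} + \frac{1}{2} \cdot 4\right) \left(-2\right) 4 = \left(\frac{5}{2} + 2\right) \left(-2\right) 4 = \frac{9}{2} \left(-2\right) 4 = \left(-9\right) 4 = -36$)
$X{\left(m,F \right)} = \frac{102}{5}$ ($X{\left(m,F \right)} = \left(2 - 36\right) \left(- \frac{3}{5}\right) = \left(-34\right) \left(- \frac{3}{5}\right) = \frac{102}{5}$)
$\left(X{\left(-5,h{\left(-3 \right)} \right)} - 12\right)^{2} = \left(\frac{102}{5} - 12\right)^{2} = \left(\frac{42}{5}\right)^{2} = \frac{1764}{25}$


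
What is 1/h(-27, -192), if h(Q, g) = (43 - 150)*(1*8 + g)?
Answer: 1/19688 ≈ 5.0792e-5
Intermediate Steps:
h(Q, g) = -856 - 107*g (h(Q, g) = -107*(8 + g) = -856 - 107*g)
1/h(-27, -192) = 1/(-856 - 107*(-192)) = 1/(-856 + 20544) = 1/19688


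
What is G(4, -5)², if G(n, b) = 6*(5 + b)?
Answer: 0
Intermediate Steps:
G(n, b) = 30 + 6*b
G(4, -5)² = (30 + 6*(-5))² = (30 - 30)² = 0² = 0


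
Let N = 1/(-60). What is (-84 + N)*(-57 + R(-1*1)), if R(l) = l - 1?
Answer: 297419/60 ≈ 4957.0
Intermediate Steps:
R(l) = -1 + l
N = -1/60 ≈ -0.016667
(-84 + N)*(-57 + R(-1*1)) = (-84 - 1/60)*(-57 + (-1 - 1*1)) = -5041*(-57 + (-1 - 1))/60 = -5041*(-57 - 2)/60 = -5041/60*(-59) = 297419/60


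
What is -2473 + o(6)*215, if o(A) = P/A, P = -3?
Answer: -5161/2 ≈ -2580.5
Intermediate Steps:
o(A) = -3/A
-2473 + o(6)*215 = -2473 - 3/6*215 = -2473 - 3*1/6*215 = -2473 - 1/2*215 = -2473 - 215/2 = -5161/2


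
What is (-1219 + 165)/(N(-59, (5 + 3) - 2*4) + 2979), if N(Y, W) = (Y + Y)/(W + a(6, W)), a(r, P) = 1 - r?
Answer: -5270/15013 ≈ -0.35103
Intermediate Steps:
N(Y, W) = 2*Y/(-5 + W) (N(Y, W) = (Y + Y)/(W + (1 - 1*6)) = (2*Y)/(W + (1 - 6)) = (2*Y)/(W - 5) = (2*Y)/(-5 + W) = 2*Y/(-5 + W))
(-1219 + 165)/(N(-59, (5 + 3) - 2*4) + 2979) = (-1219 + 165)/(2*(-59)/(-5 + ((5 + 3) - 2*4)) + 2979) = -1054/(2*(-59)/(-5 + (8 - 8)) + 2979) = -1054/(2*(-59)/(-5 + 0) + 2979) = -1054/(2*(-59)/(-5) + 2979) = -1054/(2*(-59)*(-⅕) + 2979) = -1054/(118/5 + 2979) = -1054/15013/5 = -1054*5/15013 = -5270/15013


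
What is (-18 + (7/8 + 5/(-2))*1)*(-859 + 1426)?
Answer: -89019/8 ≈ -11127.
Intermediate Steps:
(-18 + (7/8 + 5/(-2))*1)*(-859 + 1426) = (-18 + (7*(1/8) + 5*(-1/2))*1)*567 = (-18 + (7/8 - 5/2)*1)*567 = (-18 - 13/8*1)*567 = (-18 - 13/8)*567 = -157/8*567 = -89019/8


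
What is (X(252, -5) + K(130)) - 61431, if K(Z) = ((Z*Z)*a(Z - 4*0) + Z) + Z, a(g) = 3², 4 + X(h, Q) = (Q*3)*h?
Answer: 87145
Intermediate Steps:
X(h, Q) = -4 + 3*Q*h (X(h, Q) = -4 + (Q*3)*h = -4 + (3*Q)*h = -4 + 3*Q*h)
a(g) = 9
K(Z) = 2*Z + 9*Z² (K(Z) = ((Z*Z)*9 + Z) + Z = (Z²*9 + Z) + Z = (9*Z² + Z) + Z = (Z + 9*Z²) + Z = 2*Z + 9*Z²)
(X(252, -5) + K(130)) - 61431 = ((-4 + 3*(-5)*252) + 130*(2 + 9*130)) - 61431 = ((-4 - 3780) + 130*(2 + 1170)) - 61431 = (-3784 + 130*1172) - 61431 = (-3784 + 152360) - 61431 = 148576 - 61431 = 87145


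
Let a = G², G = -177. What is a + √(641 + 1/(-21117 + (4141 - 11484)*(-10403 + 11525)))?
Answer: 31329 + √43733499787777566/8259963 ≈ 31354.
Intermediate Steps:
a = 31329 (a = (-177)² = 31329)
a + √(641 + 1/(-21117 + (4141 - 11484)*(-10403 + 11525))) = 31329 + √(641 + 1/(-21117 + (4141 - 11484)*(-10403 + 11525))) = 31329 + √(641 + 1/(-21117 - 7343*1122)) = 31329 + √(641 + 1/(-21117 - 8238846)) = 31329 + √(641 + 1/(-8259963)) = 31329 + √(641 - 1/8259963) = 31329 + √(5294636282/8259963) = 31329 + √43733499787777566/8259963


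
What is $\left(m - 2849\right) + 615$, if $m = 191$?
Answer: $-2043$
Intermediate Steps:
$\left(m - 2849\right) + 615 = \left(191 - 2849\right) + 615 = -2658 + 615 = -2043$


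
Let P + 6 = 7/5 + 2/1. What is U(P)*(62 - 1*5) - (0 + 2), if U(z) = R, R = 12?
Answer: 682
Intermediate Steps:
P = -13/5 (P = -6 + (7/5 + 2/1) = -6 + (7*(1/5) + 2*1) = -6 + (7/5 + 2) = -6 + 17/5 = -13/5 ≈ -2.6000)
U(z) = 12
U(P)*(62 - 1*5) - (0 + 2) = 12*(62 - 1*5) - (0 + 2) = 12*(62 - 5) - 1*2 = 12*57 - 2 = 684 - 2 = 682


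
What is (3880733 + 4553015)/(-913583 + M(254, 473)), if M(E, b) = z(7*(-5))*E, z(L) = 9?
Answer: -8433748/911297 ≈ -9.2547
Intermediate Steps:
M(E, b) = 9*E
(3880733 + 4553015)/(-913583 + M(254, 473)) = (3880733 + 4553015)/(-913583 + 9*254) = 8433748/(-913583 + 2286) = 8433748/(-911297) = 8433748*(-1/911297) = -8433748/911297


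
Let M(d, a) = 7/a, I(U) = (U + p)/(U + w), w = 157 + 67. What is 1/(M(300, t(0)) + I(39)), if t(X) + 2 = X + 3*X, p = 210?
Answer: -526/1343 ≈ -0.39166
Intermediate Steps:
t(X) = -2 + 4*X (t(X) = -2 + (X + 3*X) = -2 + 4*X)
w = 224
I(U) = (210 + U)/(224 + U) (I(U) = (U + 210)/(U + 224) = (210 + U)/(224 + U))
1/(M(300, t(0)) + I(39)) = 1/(7/(-2 + 4*0) + (210 + 39)/(224 + 39)) = 1/(7/(-2 + 0) + 249/263) = 1/(7/(-2) + (1/263)*249) = 1/(7*(-½) + 249/263) = 1/(-7/2 + 249/263) = 1/(-1343/526) = -526/1343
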